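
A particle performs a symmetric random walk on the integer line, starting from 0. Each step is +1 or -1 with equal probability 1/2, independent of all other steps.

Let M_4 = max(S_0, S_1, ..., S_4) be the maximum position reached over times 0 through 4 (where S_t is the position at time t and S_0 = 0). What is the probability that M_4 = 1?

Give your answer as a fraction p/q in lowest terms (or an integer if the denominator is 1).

Answer: 1/4

Derivation:
Let M_4 = max(S_0,...,S_4). Use the reflection principle: for j ≥ 1, #{paths with M_4 ≥ j} = #{S_4 ≥ j} + #{S_4 ≥ j+1}.
By reflection, #{M_4 ≥ 1} = #{S_4 ≥ 1} + #{S_4 ≥ 2} = 5 + 5 = 10.
#{M_4 ≥ 2} = #{S_4 ≥ 2} + #{S_4 ≥ 3} = 5 + 1 = 6.
#{M_4 = 1} = 10 - 6 = 4.
P(M_4 = 1) = 4/16 = 1/4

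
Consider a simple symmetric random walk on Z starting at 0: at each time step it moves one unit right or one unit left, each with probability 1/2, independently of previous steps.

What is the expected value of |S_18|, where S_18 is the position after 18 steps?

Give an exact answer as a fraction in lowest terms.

Answer: 109395/32768

Derivation:
S_18 takes values m ≡ 0 (mod 2) with |m| ≤ 18; P(S_18=m) = C(18,(18+m)/2)/2^18.
Total paths: 2^18 = 262144
Distribution: P(S=-18)=1/262144, P(S=-16)=18/262144, P(S=-14)=153/262144, P(S=-12)=816/262144, P(S=-10)=3060/262144, P(S=-8)=8568/262144, P(S=-6)=18564/262144, P(S=-4)=31824/262144, P(S=-2)=43758/262144, P(S=0)=48620/262144, P(S=2)=43758/262144, P(S=4)=31824/262144, P(S=6)=18564/262144, P(S=8)=8568/262144, P(S=10)=3060/262144, P(S=12)=816/262144, P(S=14)=153/262144, P(S=16)=18/262144, P(S=18)=1/262144
E[|S_18|] = Σ_m |m|·P(S_18=m) = 875160/262144 = 109395/32768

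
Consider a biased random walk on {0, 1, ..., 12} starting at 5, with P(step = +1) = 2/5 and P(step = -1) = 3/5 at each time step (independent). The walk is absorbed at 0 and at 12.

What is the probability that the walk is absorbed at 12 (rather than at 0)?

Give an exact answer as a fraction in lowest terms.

Answer: 27008/527345

Derivation:
Biased walk: p = 2/5, q = 3/5, r = q/p = 3/2
Gambler's ruin: P(hit 12 before 0 | start at 5) = (1 - r^a)/(1 - r^N)
r^5 = 243/32; r^12 = 531441/4096
P = (1 - 243/32) / (1 - 531441/4096) = -211/32 / -527345/4096 = 27008/527345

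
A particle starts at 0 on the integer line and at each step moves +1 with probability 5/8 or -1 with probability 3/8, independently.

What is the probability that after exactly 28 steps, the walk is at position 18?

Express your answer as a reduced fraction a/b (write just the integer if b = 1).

To reach position 18 after 28 steps: need 23 steps of +1 and 5 steps of -1.
Number of such sequences: C(28,23) = 98280
Each has probability (5/8)^23 · (3/8)^5 = 2896785736083984375/19342813113834066795298816
P = 98280 · 2896785736083984375/19342813113834066795298816 = 35587012767791748046875/2417851639229258349412352

Answer: 35587012767791748046875/2417851639229258349412352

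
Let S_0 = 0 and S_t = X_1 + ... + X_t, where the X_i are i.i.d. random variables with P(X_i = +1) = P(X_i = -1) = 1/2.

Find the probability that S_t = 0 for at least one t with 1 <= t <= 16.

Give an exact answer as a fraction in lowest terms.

Answer: 26333/32768

Derivation:
Count via complement. Let g(t,s) = #length-t paths at position s with S_1..S_t all ≠ 0.
g(t,s) = g(t-1,s-1) + g(t-1,s+1) for s ≠ 0; g(t,0) = 0.
t=0: g(0,0)=1
t=1: g(1,-1)=1 g(1,1)=1
t=2: g(2,-2)=1 g(2,2)=1
t=3: g(3,-3)=1 g(3,-1)=1 g(3,1)=1 g(3,3)=1
t=4: g(4,-4)=1 g(4,-2)=2 g(4,2)=2 g(4,4)=1
t=5: g(5,-5)=1 g(5,-3)=3 g(5,-1)=2 g(5,1)=2 g(5,3)=3 g(5,5)=1
t=6: g(6,-6)=1 g(6,-4)=4 g(6,-2)=5 g(6,2)=5 g(6,4)=4 g(6,6)=1
t=7: g(7,-7)=1 g(7,-5)=5 g(7,-3)=9 g(7,-1)=5 g(7,1)=5 g(7,3)=9 g(7,5)=5 g(7,7)=1
t=8: g(8,-8)=1 g(8,-6)=6 g(8,-4)=14 g(8,-2)=14 g(8,2)=14 g(8,4)=14 g(8,6)=6 g(8,8)=1
t=9: g(9,-9)=1 g(9,-7)=7 g(9,-5)=20 g(9,-3)=28 g(9,-1)=14 g(9,1)=14 g(9,3)=28 g(9,5)=20 g(9,7)=7 g(9,9)=1
t=10: g(10,-10)=1 g(10,-8)=8 g(10,-6)=27 g(10,-4)=48 g(10,-2)=42 g(10,2)=42 g(10,4)=48 g(10,6)=27 g(10,8)=8 g(10,10)=1
t=11: g(11,-11)=1 g(11,-9)=9 g(11,-7)=35 g(11,-5)=75 g(11,-3)=90 g(11,-1)=42 g(11,1)=42 g(11,3)=90 g(11,5)=75 g(11,7)=35 g(11,9)=9 g(11,11)=1
t=12: g(12,-12)=1 g(12,-10)=10 g(12,-8)=44 g(12,-6)=110 g(12,-4)=165 g(12,-2)=132 g(12,2)=132 g(12,4)=165 g(12,6)=110 g(12,8)=44 g(12,10)=10 g(12,12)=1
t=13: g(13,-13)=1 g(13,-11)=11 g(13,-9)=54 g(13,-7)=154 g(13,-5)=275 g(13,-3)=297 g(13,-1)=132 g(13,1)=132 g(13,3)=297 g(13,5)=275 g(13,7)=154 g(13,9)=54 g(13,11)=11 g(13,13)=1
t=14: g(14,-14)=1 g(14,-12)=12 g(14,-10)=65 g(14,-8)=208 g(14,-6)=429 g(14,-4)=572 g(14,-2)=429 g(14,2)=429 g(14,4)=572 g(14,6)=429 g(14,8)=208 g(14,10)=65 g(14,12)=12 g(14,14)=1
t=15: g(15,-15)=1 g(15,-13)=13 g(15,-11)=77 g(15,-9)=273 g(15,-7)=637 g(15,-5)=1001 g(15,-3)=1001 g(15,-1)=429 g(15,1)=429 g(15,3)=1001 g(15,5)=1001 g(15,7)=637 g(15,9)=273 g(15,11)=77 g(15,13)=13 g(15,15)=1
t=16: g(16,-16)=1 g(16,-14)=14 g(16,-12)=90 g(16,-10)=350 g(16,-8)=910 g(16,-6)=1638 g(16,-4)=2002 g(16,-2)=1430 g(16,2)=1430 g(16,4)=2002 g(16,6)=1638 g(16,8)=910 g(16,10)=350 g(16,12)=90 g(16,14)=14 g(16,16)=1
Paths never hitting 0: Σ_s g(16,s) = 12870
Paths hitting 0: 2^16 - 12870 = 52666
P = 52666/65536 = 26333/32768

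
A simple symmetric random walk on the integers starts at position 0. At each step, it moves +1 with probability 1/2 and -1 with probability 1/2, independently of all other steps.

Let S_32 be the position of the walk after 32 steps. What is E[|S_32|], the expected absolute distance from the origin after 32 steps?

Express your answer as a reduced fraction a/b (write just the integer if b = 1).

S_32 takes values m ≡ 0 (mod 2) with |m| ≤ 32; P(S_32=m) = C(32,(32+m)/2)/2^32.
Total paths: 2^32 = 4294967296
Distribution: P(S=-32)=1/4294967296, P(S=-30)=32/4294967296, P(S=-28)=496/4294967296, P(S=-26)=4960/4294967296, P(S=-24)=35960/4294967296, P(S=-22)=201376/4294967296, P(S=-20)=906192/4294967296, P(S=-18)=3365856/4294967296, P(S=-16)=10518300/4294967296, P(S=-14)=28048800/4294967296, P(S=-12)=64512240/4294967296, P(S=-10)=129024480/4294967296, P(S=-8)=225792840/4294967296, P(S=-6)=347373600/4294967296, P(S=-4)=471435600/4294967296, P(S=-2)=565722720/4294967296, P(S=0)=601080390/4294967296, P(S=2)=565722720/4294967296, P(S=4)=471435600/4294967296, P(S=6)=347373600/4294967296, P(S=8)=225792840/4294967296, P(S=10)=129024480/4294967296, P(S=12)=64512240/4294967296, P(S=14)=28048800/4294967296, P(S=16)=10518300/4294967296, P(S=18)=3365856/4294967296, P(S=20)=906192/4294967296, P(S=22)=201376/4294967296, P(S=24)=35960/4294967296, P(S=26)=4960/4294967296, P(S=28)=496/4294967296, P(S=30)=32/4294967296, P(S=32)=1/4294967296
E[|S_32|] = Σ_m |m|·P(S_32=m) = 19234572480/4294967296 = 300540195/67108864

Answer: 300540195/67108864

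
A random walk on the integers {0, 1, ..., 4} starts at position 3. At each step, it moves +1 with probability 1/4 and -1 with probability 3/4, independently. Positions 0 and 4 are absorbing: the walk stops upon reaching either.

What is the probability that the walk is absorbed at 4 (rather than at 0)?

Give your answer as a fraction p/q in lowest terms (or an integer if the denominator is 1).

Biased walk: p = 1/4, q = 3/4, r = q/p = 3
Gambler's ruin: P(hit 4 before 0 | start at 3) = (1 - r^a)/(1 - r^N)
r^3 = 27; r^4 = 81
P = (1 - 27) / (1 - 81) = -26 / -80 = 13/40

Answer: 13/40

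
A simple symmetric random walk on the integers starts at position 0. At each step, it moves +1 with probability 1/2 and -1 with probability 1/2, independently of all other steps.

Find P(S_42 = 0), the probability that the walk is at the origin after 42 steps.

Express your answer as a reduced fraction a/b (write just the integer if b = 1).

Answer: 67282234305/549755813888

Derivation:
To return to 0 after 42 steps: need exactly 21 steps of +1 and 21 of -1.
Favorable paths: C(42,21) = 538257874440
Total paths: 2^42 = 4398046511104
P = 538257874440/4398046511104 = 67282234305/549755813888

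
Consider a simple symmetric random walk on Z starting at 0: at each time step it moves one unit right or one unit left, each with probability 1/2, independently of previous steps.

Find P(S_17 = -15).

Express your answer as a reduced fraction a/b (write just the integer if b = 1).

Answer: 17/131072

Derivation:
To reach position -15 after 17 steps: need 1 step of +1 and 16 of -1.
Favorable paths: C(17,1) = 17
Total paths: 2^17 = 131072
P = 17/131072 = 17/131072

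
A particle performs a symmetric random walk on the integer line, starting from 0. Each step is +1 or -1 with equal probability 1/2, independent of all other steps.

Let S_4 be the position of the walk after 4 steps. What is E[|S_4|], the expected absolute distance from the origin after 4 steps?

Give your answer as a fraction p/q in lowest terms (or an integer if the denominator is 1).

S_4 takes values m ≡ 0 (mod 2) with |m| ≤ 4; P(S_4=m) = C(4,(4+m)/2)/2^4.
Total paths: 2^4 = 16
Distribution: P(S=-4)=1/16, P(S=-2)=4/16, P(S=0)=6/16, P(S=2)=4/16, P(S=4)=1/16
E[|S_4|] = Σ_m |m|·P(S_4=m) = 24/16 = 3/2

Answer: 3/2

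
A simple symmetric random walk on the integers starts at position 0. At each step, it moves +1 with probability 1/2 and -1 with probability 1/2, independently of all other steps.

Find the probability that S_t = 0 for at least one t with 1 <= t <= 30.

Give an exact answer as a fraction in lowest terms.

Count via complement. Let g(t,s) = #length-t paths at position s with S_1..S_t all ≠ 0.
g(t,s) = g(t-1,s-1) + g(t-1,s+1) for s ≠ 0; g(t,0) = 0.
t=0: g(0,0)=1
t=1: g(1,-1)=1 g(1,1)=1
t=2: g(2,-2)=1 g(2,2)=1
t=3: g(3,-3)=1 g(3,-1)=1 g(3,1)=1 g(3,3)=1
t=4: g(4,-4)=1 g(4,-2)=2 g(4,2)=2 g(4,4)=1
t=5: g(5,-5)=1 g(5,-3)=3 g(5,-1)=2 g(5,1)=2 g(5,3)=3 g(5,5)=1
t=6: g(6,-6)=1 g(6,-4)=4 g(6,-2)=5 g(6,2)=5 g(6,4)=4 g(6,6)=1
t=7: g(7,-7)=1 g(7,-5)=5 g(7,-3)=9 g(7,-1)=5 g(7,1)=5 g(7,3)=9 g(7,5)=5 g(7,7)=1
t=8: g(8,-8)=1 g(8,-6)=6 g(8,-4)=14 g(8,-2)=14 g(8,2)=14 g(8,4)=14 g(8,6)=6 g(8,8)=1
t=9: g(9,-9)=1 g(9,-7)=7 g(9,-5)=20 g(9,-3)=28 g(9,-1)=14 g(9,1)=14 g(9,3)=28 g(9,5)=20 g(9,7)=7 g(9,9)=1
t=10: g(10,-10)=1 g(10,-8)=8 g(10,-6)=27 g(10,-4)=48 g(10,-2)=42 g(10,2)=42 g(10,4)=48 g(10,6)=27 g(10,8)=8 g(10,10)=1
t=11: g(11,-11)=1 g(11,-9)=9 g(11,-7)=35 g(11,-5)=75 g(11,-3)=90 g(11,-1)=42 g(11,1)=42 g(11,3)=90 g(11,5)=75 g(11,7)=35 g(11,9)=9 g(11,11)=1
t=12: g(12,-12)=1 g(12,-10)=10 g(12,-8)=44 g(12,-6)=110 g(12,-4)=165 g(12,-2)=132 g(12,2)=132 g(12,4)=165 g(12,6)=110 g(12,8)=44 g(12,10)=10 g(12,12)=1
t=13: g(13,-13)=1 g(13,-11)=11 g(13,-9)=54 g(13,-7)=154 g(13,-5)=275 g(13,-3)=297 g(13,-1)=132 g(13,1)=132 g(13,3)=297 g(13,5)=275 g(13,7)=154 g(13,9)=54 g(13,11)=11 g(13,13)=1
t=14: g(14,-14)=1 g(14,-12)=12 g(14,-10)=65 g(14,-8)=208 g(14,-6)=429 g(14,-4)=572 g(14,-2)=429 g(14,2)=429 g(14,4)=572 g(14,6)=429 g(14,8)=208 g(14,10)=65 g(14,12)=12 g(14,14)=1
t=15: g(15,-15)=1 g(15,-13)=13 g(15,-11)=77 g(15,-9)=273 g(15,-7)=637 g(15,-5)=1001 g(15,-3)=1001 g(15,-1)=429 g(15,1)=429 g(15,3)=1001 g(15,5)=1001 g(15,7)=637 g(15,9)=273 g(15,11)=77 g(15,13)=13 g(15,15)=1
t=16: g(16,-16)=1 g(16,-14)=14 g(16,-12)=90 g(16,-10)=350 g(16,-8)=910 g(16,-6)=1638 g(16,-4)=2002 g(16,-2)=1430 g(16,2)=1430 g(16,4)=2002 g(16,6)=1638 g(16,8)=910 g(16,10)=350 g(16,12)=90 g(16,14)=14 g(16,16)=1
t=17: g(17,-17)=1 g(17,-15)=15 g(17,-13)=104 g(17,-11)=440 g(17,-9)=1260 g(17,-7)=2548 g(17,-5)=3640 g(17,-3)=3432 g(17,-1)=1430 g(17,1)=1430 g(17,3)=3432 g(17,5)=3640 g(17,7)=2548 g(17,9)=1260 g(17,11)=440 g(17,13)=104 g(17,15)=15 g(17,17)=1
t=18: g(18,-18)=1 g(18,-16)=16 g(18,-14)=119 g(18,-12)=544 g(18,-10)=1700 g(18,-8)=3808 g(18,-6)=6188 g(18,-4)=7072 g(18,-2)=4862 g(18,2)=4862 g(18,4)=7072 g(18,6)=6188 g(18,8)=3808 g(18,10)=1700 g(18,12)=544 g(18,14)=119 g(18,16)=16 g(18,18)=1
t=19: g(19,-19)=1 g(19,-17)=17 g(19,-15)=135 g(19,-13)=663 g(19,-11)=2244 g(19,-9)=5508 g(19,-7)=9996 g(19,-5)=13260 g(19,-3)=11934 g(19,-1)=4862 g(19,1)=4862 g(19,3)=11934 g(19,5)=13260 g(19,7)=9996 g(19,9)=5508 g(19,11)=2244 g(19,13)=663 g(19,15)=135 g(19,17)=17 g(19,19)=1
t=20: g(20,-20)=1 g(20,-18)=18 g(20,-16)=152 g(20,-14)=798 g(20,-12)=2907 g(20,-10)=7752 g(20,-8)=15504 g(20,-6)=23256 g(20,-4)=25194 g(20,-2)=16796 g(20,2)=16796 g(20,4)=25194 g(20,6)=23256 g(20,8)=15504 g(20,10)=7752 g(20,12)=2907 g(20,14)=798 g(20,16)=152 g(20,18)=18 g(20,20)=1
t=21: g(21,-21)=1 g(21,-19)=19 g(21,-17)=170 g(21,-15)=950 g(21,-13)=3705 g(21,-11)=10659 g(21,-9)=23256 g(21,-7)=38760 g(21,-5)=48450 g(21,-3)=41990 g(21,-1)=16796 g(21,1)=16796 g(21,3)=41990 g(21,5)=48450 g(21,7)=38760 g(21,9)=23256 g(21,11)=10659 g(21,13)=3705 g(21,15)=950 g(21,17)=170 g(21,19)=19 g(21,21)=1
t=22: g(22,-22)=1 g(22,-20)=20 g(22,-18)=189 g(22,-16)=1120 g(22,-14)=4655 g(22,-12)=14364 g(22,-10)=33915 g(22,-8)=62016 g(22,-6)=87210 g(22,-4)=90440 g(22,-2)=58786 g(22,2)=58786 g(22,4)=90440 g(22,6)=87210 g(22,8)=62016 g(22,10)=33915 g(22,12)=14364 g(22,14)=4655 g(22,16)=1120 g(22,18)=189 g(22,20)=20 g(22,22)=1
t=23: g(23,-23)=1 g(23,-21)=21 g(23,-19)=209 g(23,-17)=1309 g(23,-15)=5775 g(23,-13)=19019 g(23,-11)=48279 g(23,-9)=95931 g(23,-7)=149226 g(23,-5)=177650 g(23,-3)=149226 g(23,-1)=58786 g(23,1)=58786 g(23,3)=149226 g(23,5)=177650 g(23,7)=149226 g(23,9)=95931 g(23,11)=48279 g(23,13)=19019 g(23,15)=5775 g(23,17)=1309 g(23,19)=209 g(23,21)=21 g(23,23)=1
t=24: g(24,-24)=1 g(24,-22)=22 g(24,-20)=230 g(24,-18)=1518 g(24,-16)=7084 g(24,-14)=24794 g(24,-12)=67298 g(24,-10)=144210 g(24,-8)=245157 g(24,-6)=326876 g(24,-4)=326876 g(24,-2)=208012 g(24,2)=208012 g(24,4)=326876 g(24,6)=326876 g(24,8)=245157 g(24,10)=144210 g(24,12)=67298 g(24,14)=24794 g(24,16)=7084 g(24,18)=1518 g(24,20)=230 g(24,22)=22 g(24,24)=1
t=25: g(25,-25)=1 g(25,-23)=23 g(25,-21)=252 g(25,-19)=1748 g(25,-17)=8602 g(25,-15)=31878 g(25,-13)=92092 g(25,-11)=211508 g(25,-9)=389367 g(25,-7)=572033 g(25,-5)=653752 g(25,-3)=534888 g(25,-1)=208012 g(25,1)=208012 g(25,3)=534888 g(25,5)=653752 g(25,7)=572033 g(25,9)=389367 g(25,11)=211508 g(25,13)=92092 g(25,15)=31878 g(25,17)=8602 g(25,19)=1748 g(25,21)=252 g(25,23)=23 g(25,25)=1
t=26: g(26,-26)=1 g(26,-24)=24 g(26,-22)=275 g(26,-20)=2000 g(26,-18)=10350 g(26,-16)=40480 g(26,-14)=123970 g(26,-12)=303600 g(26,-10)=600875 g(26,-8)=961400 g(26,-6)=1225785 g(26,-4)=1188640 g(26,-2)=742900 g(26,2)=742900 g(26,4)=1188640 g(26,6)=1225785 g(26,8)=961400 g(26,10)=600875 g(26,12)=303600 g(26,14)=123970 g(26,16)=40480 g(26,18)=10350 g(26,20)=2000 g(26,22)=275 g(26,24)=24 g(26,26)=1
t=27: g(27,-27)=1 g(27,-25)=25 g(27,-23)=299 g(27,-21)=2275 g(27,-19)=12350 g(27,-17)=50830 g(27,-15)=164450 g(27,-13)=427570 g(27,-11)=904475 g(27,-9)=1562275 g(27,-7)=2187185 g(27,-5)=2414425 g(27,-3)=1931540 g(27,-1)=742900 g(27,1)=742900 g(27,3)=1931540 g(27,5)=2414425 g(27,7)=2187185 g(27,9)=1562275 g(27,11)=904475 g(27,13)=427570 g(27,15)=164450 g(27,17)=50830 g(27,19)=12350 g(27,21)=2275 g(27,23)=299 g(27,25)=25 g(27,27)=1
t=28: g(28,-28)=1 g(28,-26)=26 g(28,-24)=324 g(28,-22)=2574 g(28,-20)=14625 g(28,-18)=63180 g(28,-16)=215280 g(28,-14)=592020 g(28,-12)=1332045 g(28,-10)=2466750 g(28,-8)=3749460 g(28,-6)=4601610 g(28,-4)=4345965 g(28,-2)=2674440 g(28,2)=2674440 g(28,4)=4345965 g(28,6)=4601610 g(28,8)=3749460 g(28,10)=2466750 g(28,12)=1332045 g(28,14)=592020 g(28,16)=215280 g(28,18)=63180 g(28,20)=14625 g(28,22)=2574 g(28,24)=324 g(28,26)=26 g(28,28)=1
t=29: g(29,-29)=1 g(29,-27)=27 g(29,-25)=350 g(29,-23)=2898 g(29,-21)=17199 g(29,-19)=77805 g(29,-17)=278460 g(29,-15)=807300 g(29,-13)=1924065 g(29,-11)=3798795 g(29,-9)=6216210 g(29,-7)=8351070 g(29,-5)=8947575 g(29,-3)=7020405 g(29,-1)=2674440 g(29,1)=2674440 g(29,3)=7020405 g(29,5)=8947575 g(29,7)=8351070 g(29,9)=6216210 g(29,11)=3798795 g(29,13)=1924065 g(29,15)=807300 g(29,17)=278460 g(29,19)=77805 g(29,21)=17199 g(29,23)=2898 g(29,25)=350 g(29,27)=27 g(29,29)=1
t=30: g(30,-30)=1 g(30,-28)=28 g(30,-26)=377 g(30,-24)=3248 g(30,-22)=20097 g(30,-20)=95004 g(30,-18)=356265 g(30,-16)=1085760 g(30,-14)=2731365 g(30,-12)=5722860 g(30,-10)=10015005 g(30,-8)=14567280 g(30,-6)=17298645 g(30,-4)=15967980 g(30,-2)=9694845 g(30,2)=9694845 g(30,4)=15967980 g(30,6)=17298645 g(30,8)=14567280 g(30,10)=10015005 g(30,12)=5722860 g(30,14)=2731365 g(30,16)=1085760 g(30,18)=356265 g(30,20)=95004 g(30,22)=20097 g(30,24)=3248 g(30,26)=377 g(30,28)=28 g(30,30)=1
Paths never hitting 0: Σ_s g(30,s) = 155117520
Paths hitting 0: 2^30 - 155117520 = 918624304
P = 918624304/1073741824 = 57414019/67108864

Answer: 57414019/67108864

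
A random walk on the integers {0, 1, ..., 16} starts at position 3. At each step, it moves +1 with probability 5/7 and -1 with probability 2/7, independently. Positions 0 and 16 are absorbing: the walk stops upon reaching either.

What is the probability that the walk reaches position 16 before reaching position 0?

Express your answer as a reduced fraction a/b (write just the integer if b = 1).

Biased walk: p = 5/7, q = 2/7, r = q/p = 2/5
Gambler's ruin: P(hit 16 before 0 | start at 3) = (1 - r^a)/(1 - r^N)
r^3 = 8/125; r^16 = 65536/152587890625
P = (1 - 8/125) / (1 - 65536/152587890625) = 117/125 / 152587825089/152587890625 = 47607421875/50862608363

Answer: 47607421875/50862608363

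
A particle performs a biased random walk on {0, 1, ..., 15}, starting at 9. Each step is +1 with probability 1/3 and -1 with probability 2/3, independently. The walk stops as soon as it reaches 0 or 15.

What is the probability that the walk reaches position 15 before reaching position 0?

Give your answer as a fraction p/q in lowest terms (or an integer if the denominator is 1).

Answer: 73/4681

Derivation:
Biased walk: p = 1/3, q = 2/3, r = q/p = 2
Gambler's ruin: P(hit 15 before 0 | start at 9) = (1 - r^a)/(1 - r^N)
r^9 = 512; r^15 = 32768
P = (1 - 512) / (1 - 32768) = -511 / -32767 = 73/4681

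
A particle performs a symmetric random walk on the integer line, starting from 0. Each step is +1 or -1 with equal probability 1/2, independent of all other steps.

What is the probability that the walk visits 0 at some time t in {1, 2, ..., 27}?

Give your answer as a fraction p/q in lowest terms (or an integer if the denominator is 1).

Answer: 7088533/8388608

Derivation:
Count via complement. Let g(t,s) = #length-t paths at position s with S_1..S_t all ≠ 0.
g(t,s) = g(t-1,s-1) + g(t-1,s+1) for s ≠ 0; g(t,0) = 0.
t=0: g(0,0)=1
t=1: g(1,-1)=1 g(1,1)=1
t=2: g(2,-2)=1 g(2,2)=1
t=3: g(3,-3)=1 g(3,-1)=1 g(3,1)=1 g(3,3)=1
t=4: g(4,-4)=1 g(4,-2)=2 g(4,2)=2 g(4,4)=1
t=5: g(5,-5)=1 g(5,-3)=3 g(5,-1)=2 g(5,1)=2 g(5,3)=3 g(5,5)=1
t=6: g(6,-6)=1 g(6,-4)=4 g(6,-2)=5 g(6,2)=5 g(6,4)=4 g(6,6)=1
t=7: g(7,-7)=1 g(7,-5)=5 g(7,-3)=9 g(7,-1)=5 g(7,1)=5 g(7,3)=9 g(7,5)=5 g(7,7)=1
t=8: g(8,-8)=1 g(8,-6)=6 g(8,-4)=14 g(8,-2)=14 g(8,2)=14 g(8,4)=14 g(8,6)=6 g(8,8)=1
t=9: g(9,-9)=1 g(9,-7)=7 g(9,-5)=20 g(9,-3)=28 g(9,-1)=14 g(9,1)=14 g(9,3)=28 g(9,5)=20 g(9,7)=7 g(9,9)=1
t=10: g(10,-10)=1 g(10,-8)=8 g(10,-6)=27 g(10,-4)=48 g(10,-2)=42 g(10,2)=42 g(10,4)=48 g(10,6)=27 g(10,8)=8 g(10,10)=1
t=11: g(11,-11)=1 g(11,-9)=9 g(11,-7)=35 g(11,-5)=75 g(11,-3)=90 g(11,-1)=42 g(11,1)=42 g(11,3)=90 g(11,5)=75 g(11,7)=35 g(11,9)=9 g(11,11)=1
t=12: g(12,-12)=1 g(12,-10)=10 g(12,-8)=44 g(12,-6)=110 g(12,-4)=165 g(12,-2)=132 g(12,2)=132 g(12,4)=165 g(12,6)=110 g(12,8)=44 g(12,10)=10 g(12,12)=1
t=13: g(13,-13)=1 g(13,-11)=11 g(13,-9)=54 g(13,-7)=154 g(13,-5)=275 g(13,-3)=297 g(13,-1)=132 g(13,1)=132 g(13,3)=297 g(13,5)=275 g(13,7)=154 g(13,9)=54 g(13,11)=11 g(13,13)=1
t=14: g(14,-14)=1 g(14,-12)=12 g(14,-10)=65 g(14,-8)=208 g(14,-6)=429 g(14,-4)=572 g(14,-2)=429 g(14,2)=429 g(14,4)=572 g(14,6)=429 g(14,8)=208 g(14,10)=65 g(14,12)=12 g(14,14)=1
t=15: g(15,-15)=1 g(15,-13)=13 g(15,-11)=77 g(15,-9)=273 g(15,-7)=637 g(15,-5)=1001 g(15,-3)=1001 g(15,-1)=429 g(15,1)=429 g(15,3)=1001 g(15,5)=1001 g(15,7)=637 g(15,9)=273 g(15,11)=77 g(15,13)=13 g(15,15)=1
t=16: g(16,-16)=1 g(16,-14)=14 g(16,-12)=90 g(16,-10)=350 g(16,-8)=910 g(16,-6)=1638 g(16,-4)=2002 g(16,-2)=1430 g(16,2)=1430 g(16,4)=2002 g(16,6)=1638 g(16,8)=910 g(16,10)=350 g(16,12)=90 g(16,14)=14 g(16,16)=1
t=17: g(17,-17)=1 g(17,-15)=15 g(17,-13)=104 g(17,-11)=440 g(17,-9)=1260 g(17,-7)=2548 g(17,-5)=3640 g(17,-3)=3432 g(17,-1)=1430 g(17,1)=1430 g(17,3)=3432 g(17,5)=3640 g(17,7)=2548 g(17,9)=1260 g(17,11)=440 g(17,13)=104 g(17,15)=15 g(17,17)=1
t=18: g(18,-18)=1 g(18,-16)=16 g(18,-14)=119 g(18,-12)=544 g(18,-10)=1700 g(18,-8)=3808 g(18,-6)=6188 g(18,-4)=7072 g(18,-2)=4862 g(18,2)=4862 g(18,4)=7072 g(18,6)=6188 g(18,8)=3808 g(18,10)=1700 g(18,12)=544 g(18,14)=119 g(18,16)=16 g(18,18)=1
t=19: g(19,-19)=1 g(19,-17)=17 g(19,-15)=135 g(19,-13)=663 g(19,-11)=2244 g(19,-9)=5508 g(19,-7)=9996 g(19,-5)=13260 g(19,-3)=11934 g(19,-1)=4862 g(19,1)=4862 g(19,3)=11934 g(19,5)=13260 g(19,7)=9996 g(19,9)=5508 g(19,11)=2244 g(19,13)=663 g(19,15)=135 g(19,17)=17 g(19,19)=1
t=20: g(20,-20)=1 g(20,-18)=18 g(20,-16)=152 g(20,-14)=798 g(20,-12)=2907 g(20,-10)=7752 g(20,-8)=15504 g(20,-6)=23256 g(20,-4)=25194 g(20,-2)=16796 g(20,2)=16796 g(20,4)=25194 g(20,6)=23256 g(20,8)=15504 g(20,10)=7752 g(20,12)=2907 g(20,14)=798 g(20,16)=152 g(20,18)=18 g(20,20)=1
t=21: g(21,-21)=1 g(21,-19)=19 g(21,-17)=170 g(21,-15)=950 g(21,-13)=3705 g(21,-11)=10659 g(21,-9)=23256 g(21,-7)=38760 g(21,-5)=48450 g(21,-3)=41990 g(21,-1)=16796 g(21,1)=16796 g(21,3)=41990 g(21,5)=48450 g(21,7)=38760 g(21,9)=23256 g(21,11)=10659 g(21,13)=3705 g(21,15)=950 g(21,17)=170 g(21,19)=19 g(21,21)=1
t=22: g(22,-22)=1 g(22,-20)=20 g(22,-18)=189 g(22,-16)=1120 g(22,-14)=4655 g(22,-12)=14364 g(22,-10)=33915 g(22,-8)=62016 g(22,-6)=87210 g(22,-4)=90440 g(22,-2)=58786 g(22,2)=58786 g(22,4)=90440 g(22,6)=87210 g(22,8)=62016 g(22,10)=33915 g(22,12)=14364 g(22,14)=4655 g(22,16)=1120 g(22,18)=189 g(22,20)=20 g(22,22)=1
t=23: g(23,-23)=1 g(23,-21)=21 g(23,-19)=209 g(23,-17)=1309 g(23,-15)=5775 g(23,-13)=19019 g(23,-11)=48279 g(23,-9)=95931 g(23,-7)=149226 g(23,-5)=177650 g(23,-3)=149226 g(23,-1)=58786 g(23,1)=58786 g(23,3)=149226 g(23,5)=177650 g(23,7)=149226 g(23,9)=95931 g(23,11)=48279 g(23,13)=19019 g(23,15)=5775 g(23,17)=1309 g(23,19)=209 g(23,21)=21 g(23,23)=1
t=24: g(24,-24)=1 g(24,-22)=22 g(24,-20)=230 g(24,-18)=1518 g(24,-16)=7084 g(24,-14)=24794 g(24,-12)=67298 g(24,-10)=144210 g(24,-8)=245157 g(24,-6)=326876 g(24,-4)=326876 g(24,-2)=208012 g(24,2)=208012 g(24,4)=326876 g(24,6)=326876 g(24,8)=245157 g(24,10)=144210 g(24,12)=67298 g(24,14)=24794 g(24,16)=7084 g(24,18)=1518 g(24,20)=230 g(24,22)=22 g(24,24)=1
t=25: g(25,-25)=1 g(25,-23)=23 g(25,-21)=252 g(25,-19)=1748 g(25,-17)=8602 g(25,-15)=31878 g(25,-13)=92092 g(25,-11)=211508 g(25,-9)=389367 g(25,-7)=572033 g(25,-5)=653752 g(25,-3)=534888 g(25,-1)=208012 g(25,1)=208012 g(25,3)=534888 g(25,5)=653752 g(25,7)=572033 g(25,9)=389367 g(25,11)=211508 g(25,13)=92092 g(25,15)=31878 g(25,17)=8602 g(25,19)=1748 g(25,21)=252 g(25,23)=23 g(25,25)=1
t=26: g(26,-26)=1 g(26,-24)=24 g(26,-22)=275 g(26,-20)=2000 g(26,-18)=10350 g(26,-16)=40480 g(26,-14)=123970 g(26,-12)=303600 g(26,-10)=600875 g(26,-8)=961400 g(26,-6)=1225785 g(26,-4)=1188640 g(26,-2)=742900 g(26,2)=742900 g(26,4)=1188640 g(26,6)=1225785 g(26,8)=961400 g(26,10)=600875 g(26,12)=303600 g(26,14)=123970 g(26,16)=40480 g(26,18)=10350 g(26,20)=2000 g(26,22)=275 g(26,24)=24 g(26,26)=1
t=27: g(27,-27)=1 g(27,-25)=25 g(27,-23)=299 g(27,-21)=2275 g(27,-19)=12350 g(27,-17)=50830 g(27,-15)=164450 g(27,-13)=427570 g(27,-11)=904475 g(27,-9)=1562275 g(27,-7)=2187185 g(27,-5)=2414425 g(27,-3)=1931540 g(27,-1)=742900 g(27,1)=742900 g(27,3)=1931540 g(27,5)=2414425 g(27,7)=2187185 g(27,9)=1562275 g(27,11)=904475 g(27,13)=427570 g(27,15)=164450 g(27,17)=50830 g(27,19)=12350 g(27,21)=2275 g(27,23)=299 g(27,25)=25 g(27,27)=1
Paths never hitting 0: Σ_s g(27,s) = 20801200
Paths hitting 0: 2^27 - 20801200 = 113416528
P = 113416528/134217728 = 7088533/8388608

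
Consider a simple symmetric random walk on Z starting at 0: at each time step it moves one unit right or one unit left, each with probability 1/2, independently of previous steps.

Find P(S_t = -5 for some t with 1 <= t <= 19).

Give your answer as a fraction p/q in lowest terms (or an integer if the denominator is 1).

Answer: 34495/131072

Derivation:
Count via complement. Let g(t,s) = #length-t paths at position s with S_1..S_t all ≠ -5.
g(t,s) = g(t-1,s-1) + g(t-1,s+1) for s ≠ -5; g(t,-5) = 0.
t=0: g(0,0)=1
t=1: g(1,-1)=1 g(1,1)=1
t=2: g(2,-2)=1 g(2,0)=2 g(2,2)=1
t=3: g(3,-3)=1 g(3,-1)=3 g(3,1)=3 g(3,3)=1
t=4: g(4,-4)=1 g(4,-2)=4 g(4,0)=6 g(4,2)=4 g(4,4)=1
t=5: g(5,-3)=5 g(5,-1)=10 g(5,1)=10 g(5,3)=5 g(5,5)=1
t=6: g(6,-4)=5 g(6,-2)=15 g(6,0)=20 g(6,2)=15 g(6,4)=6 g(6,6)=1
t=7: g(7,-3)=20 g(7,-1)=35 g(7,1)=35 g(7,3)=21 g(7,5)=7 g(7,7)=1
t=8: g(8,-4)=20 g(8,-2)=55 g(8,0)=70 g(8,2)=56 g(8,4)=28 g(8,6)=8 g(8,8)=1
t=9: g(9,-3)=75 g(9,-1)=125 g(9,1)=126 g(9,3)=84 g(9,5)=36 g(9,7)=9 g(9,9)=1
t=10: g(10,-4)=75 g(10,-2)=200 g(10,0)=251 g(10,2)=210 g(10,4)=120 g(10,6)=45 g(10,8)=10 g(10,10)=1
t=11: g(11,-3)=275 g(11,-1)=451 g(11,1)=461 g(11,3)=330 g(11,5)=165 g(11,7)=55 g(11,9)=11 g(11,11)=1
t=12: g(12,-4)=275 g(12,-2)=726 g(12,0)=912 g(12,2)=791 g(12,4)=495 g(12,6)=220 g(12,8)=66 g(12,10)=12 g(12,12)=1
t=13: g(13,-3)=1001 g(13,-1)=1638 g(13,1)=1703 g(13,3)=1286 g(13,5)=715 g(13,7)=286 g(13,9)=78 g(13,11)=13 g(13,13)=1
t=14: g(14,-4)=1001 g(14,-2)=2639 g(14,0)=3341 g(14,2)=2989 g(14,4)=2001 g(14,6)=1001 g(14,8)=364 g(14,10)=91 g(14,12)=14 g(14,14)=1
t=15: g(15,-3)=3640 g(15,-1)=5980 g(15,1)=6330 g(15,3)=4990 g(15,5)=3002 g(15,7)=1365 g(15,9)=455 g(15,11)=105 g(15,13)=15 g(15,15)=1
t=16: g(16,-4)=3640 g(16,-2)=9620 g(16,0)=12310 g(16,2)=11320 g(16,4)=7992 g(16,6)=4367 g(16,8)=1820 g(16,10)=560 g(16,12)=120 g(16,14)=16 g(16,16)=1
t=17: g(17,-3)=13260 g(17,-1)=21930 g(17,1)=23630 g(17,3)=19312 g(17,5)=12359 g(17,7)=6187 g(17,9)=2380 g(17,11)=680 g(17,13)=136 g(17,15)=17 g(17,17)=1
t=18: g(18,-4)=13260 g(18,-2)=35190 g(18,0)=45560 g(18,2)=42942 g(18,4)=31671 g(18,6)=18546 g(18,8)=8567 g(18,10)=3060 g(18,12)=816 g(18,14)=153 g(18,16)=18 g(18,18)=1
t=19: g(19,-3)=48450 g(19,-1)=80750 g(19,1)=88502 g(19,3)=74613 g(19,5)=50217 g(19,7)=27113 g(19,9)=11627 g(19,11)=3876 g(19,13)=969 g(19,15)=171 g(19,17)=19 g(19,19)=1
Paths never hitting -5: Σ_s g(19,s) = 386308
Paths hitting -5: 2^19 - 386308 = 137980
P = 137980/524288 = 34495/131072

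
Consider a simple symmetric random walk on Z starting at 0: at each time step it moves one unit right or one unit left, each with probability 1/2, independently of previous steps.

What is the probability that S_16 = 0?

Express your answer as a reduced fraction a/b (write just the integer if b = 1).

Answer: 6435/32768

Derivation:
To return to 0 after 16 steps: need exactly 8 steps of +1 and 8 of -1.
Favorable paths: C(16,8) = 12870
Total paths: 2^16 = 65536
P = 12870/65536 = 6435/32768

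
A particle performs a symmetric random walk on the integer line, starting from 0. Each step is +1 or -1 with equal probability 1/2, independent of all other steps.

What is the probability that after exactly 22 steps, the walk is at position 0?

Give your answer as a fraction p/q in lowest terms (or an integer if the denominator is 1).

To return to 0 after 22 steps: need exactly 11 steps of +1 and 11 of -1.
Favorable paths: C(22,11) = 705432
Total paths: 2^22 = 4194304
P = 705432/4194304 = 88179/524288

Answer: 88179/524288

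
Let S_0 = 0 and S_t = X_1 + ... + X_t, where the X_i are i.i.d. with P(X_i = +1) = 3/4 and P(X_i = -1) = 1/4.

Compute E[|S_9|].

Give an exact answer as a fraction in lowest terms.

Answer: 152163/32768

Derivation:
S_9 takes values m ≡ 1 (mod 2) with |m| ≤ 9; P(S_9=m) = C(9,(9+m)/2) · (3/4)^((9+m)/2) · (1/4)^((9-m)/2).
Distribution: P(S=-9)=1/262144, P(S=-7)=27/262144, P(S=-5)=81/65536, P(S=-3)=567/65536, P(S=-1)=5103/131072, P(S=1)=15309/131072, P(S=3)=15309/65536, P(S=5)=19683/65536, P(S=7)=59049/262144, P(S=9)=19683/262144
E[|S_9|] = Σ_m |m|·P(S_9=m) = 152163/32768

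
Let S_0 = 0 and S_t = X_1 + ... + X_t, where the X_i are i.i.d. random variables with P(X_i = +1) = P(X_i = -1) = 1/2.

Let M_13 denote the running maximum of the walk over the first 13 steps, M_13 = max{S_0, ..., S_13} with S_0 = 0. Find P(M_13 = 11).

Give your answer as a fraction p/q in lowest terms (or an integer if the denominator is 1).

Answer: 13/8192

Derivation:
Let M_13 = max(S_0,...,S_13). Use the reflection principle: for j ≥ 1, #{paths with M_13 ≥ j} = #{S_13 ≥ j} + #{S_13 ≥ j+1}.
By reflection, #{M_13 ≥ 11} = #{S_13 ≥ 11} + #{S_13 ≥ 12} = 14 + 1 = 15.
#{M_13 ≥ 12} = #{S_13 ≥ 12} + #{S_13 ≥ 13} = 1 + 1 = 2.
#{M_13 = 11} = 15 - 2 = 13.
P(M_13 = 11) = 13/8192 = 13/8192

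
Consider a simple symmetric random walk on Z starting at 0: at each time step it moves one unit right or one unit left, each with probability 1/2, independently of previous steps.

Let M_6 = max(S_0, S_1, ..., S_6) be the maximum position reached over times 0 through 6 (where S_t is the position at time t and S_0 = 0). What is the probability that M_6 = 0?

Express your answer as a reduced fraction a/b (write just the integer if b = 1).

Answer: 5/16

Derivation:
Let M_6 = max(S_0,...,S_6). Use the reflection principle: for j ≥ 1, #{paths with M_6 ≥ j} = #{S_6 ≥ j} + #{S_6 ≥ j+1}.
P(M_6 ≥ 0) = 1 since S_0 = 0, so #{M_6 ≥ 0} = 64.
#{M_6 ≥ 1} = #{S_6 ≥ 1} + #{S_6 ≥ 2} = 22 + 22 = 44.
#{M_6 = 0} = 64 - 44 = 20.
P(M_6 = 0) = 20/64 = 5/16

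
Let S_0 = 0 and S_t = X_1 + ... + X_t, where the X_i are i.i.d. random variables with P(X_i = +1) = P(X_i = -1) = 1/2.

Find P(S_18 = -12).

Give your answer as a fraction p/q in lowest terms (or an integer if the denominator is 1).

To reach position -12 after 18 steps: need 3 steps of +1 and 15 of -1.
Favorable paths: C(18,3) = 816
Total paths: 2^18 = 262144
P = 816/262144 = 51/16384

Answer: 51/16384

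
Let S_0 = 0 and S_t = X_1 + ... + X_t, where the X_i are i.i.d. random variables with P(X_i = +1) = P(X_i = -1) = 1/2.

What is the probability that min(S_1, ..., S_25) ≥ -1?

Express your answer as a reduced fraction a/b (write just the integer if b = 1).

Let f(t,s) = #length-t paths at position s with S_1..S_t all ≥ -1.
f(t,s) = f(t-1,s-1) + f(t-1,s+1) for s ≥ -1; f(t,s) = 0 for s < -1.
t=0: f(0,0)=1
t=1: f(1,-1)=1 f(1,1)=1
t=2: f(2,0)=2 f(2,2)=1
t=3: f(3,-1)=2 f(3,1)=3 f(3,3)=1
t=4: f(4,0)=5 f(4,2)=4 f(4,4)=1
t=5: f(5,-1)=5 f(5,1)=9 f(5,3)=5 f(5,5)=1
t=6: f(6,0)=14 f(6,2)=14 f(6,4)=6 f(6,6)=1
t=7: f(7,-1)=14 f(7,1)=28 f(7,3)=20 f(7,5)=7 f(7,7)=1
t=8: f(8,0)=42 f(8,2)=48 f(8,4)=27 f(8,6)=8 f(8,8)=1
t=9: f(9,-1)=42 f(9,1)=90 f(9,3)=75 f(9,5)=35 f(9,7)=9 f(9,9)=1
t=10: f(10,0)=132 f(10,2)=165 f(10,4)=110 f(10,6)=44 f(10,8)=10 f(10,10)=1
t=11: f(11,-1)=132 f(11,1)=297 f(11,3)=275 f(11,5)=154 f(11,7)=54 f(11,9)=11 f(11,11)=1
t=12: f(12,0)=429 f(12,2)=572 f(12,4)=429 f(12,6)=208 f(12,8)=65 f(12,10)=12 f(12,12)=1
t=13: f(13,-1)=429 f(13,1)=1001 f(13,3)=1001 f(13,5)=637 f(13,7)=273 f(13,9)=77 f(13,11)=13 f(13,13)=1
t=14: f(14,0)=1430 f(14,2)=2002 f(14,4)=1638 f(14,6)=910 f(14,8)=350 f(14,10)=90 f(14,12)=14 f(14,14)=1
t=15: f(15,-1)=1430 f(15,1)=3432 f(15,3)=3640 f(15,5)=2548 f(15,7)=1260 f(15,9)=440 f(15,11)=104 f(15,13)=15 f(15,15)=1
t=16: f(16,0)=4862 f(16,2)=7072 f(16,4)=6188 f(16,6)=3808 f(16,8)=1700 f(16,10)=544 f(16,12)=119 f(16,14)=16 f(16,16)=1
t=17: f(17,-1)=4862 f(17,1)=11934 f(17,3)=13260 f(17,5)=9996 f(17,7)=5508 f(17,9)=2244 f(17,11)=663 f(17,13)=135 f(17,15)=17 f(17,17)=1
t=18: f(18,0)=16796 f(18,2)=25194 f(18,4)=23256 f(18,6)=15504 f(18,8)=7752 f(18,10)=2907 f(18,12)=798 f(18,14)=152 f(18,16)=18 f(18,18)=1
t=19: f(19,-1)=16796 f(19,1)=41990 f(19,3)=48450 f(19,5)=38760 f(19,7)=23256 f(19,9)=10659 f(19,11)=3705 f(19,13)=950 f(19,15)=170 f(19,17)=19 f(19,19)=1
t=20: f(20,0)=58786 f(20,2)=90440 f(20,4)=87210 f(20,6)=62016 f(20,8)=33915 f(20,10)=14364 f(20,12)=4655 f(20,14)=1120 f(20,16)=189 f(20,18)=20 f(20,20)=1
t=21: f(21,-1)=58786 f(21,1)=149226 f(21,3)=177650 f(21,5)=149226 f(21,7)=95931 f(21,9)=48279 f(21,11)=19019 f(21,13)=5775 f(21,15)=1309 f(21,17)=209 f(21,19)=21 f(21,21)=1
t=22: f(22,0)=208012 f(22,2)=326876 f(22,4)=326876 f(22,6)=245157 f(22,8)=144210 f(22,10)=67298 f(22,12)=24794 f(22,14)=7084 f(22,16)=1518 f(22,18)=230 f(22,20)=22 f(22,22)=1
t=23: f(23,-1)=208012 f(23,1)=534888 f(23,3)=653752 f(23,5)=572033 f(23,7)=389367 f(23,9)=211508 f(23,11)=92092 f(23,13)=31878 f(23,15)=8602 f(23,17)=1748 f(23,19)=252 f(23,21)=23 f(23,23)=1
t=24: f(24,0)=742900 f(24,2)=1188640 f(24,4)=1225785 f(24,6)=961400 f(24,8)=600875 f(24,10)=303600 f(24,12)=123970 f(24,14)=40480 f(24,16)=10350 f(24,18)=2000 f(24,20)=275 f(24,22)=24 f(24,24)=1
t=25: f(25,-1)=742900 f(25,1)=1931540 f(25,3)=2414425 f(25,5)=2187185 f(25,7)=1562275 f(25,9)=904475 f(25,11)=427570 f(25,13)=164450 f(25,15)=50830 f(25,17)=12350 f(25,19)=2275 f(25,21)=299 f(25,23)=25 f(25,25)=1
Σ_s f(25,s) = 10400600
P = 10400600/33554432 = 1300075/4194304

Answer: 1300075/4194304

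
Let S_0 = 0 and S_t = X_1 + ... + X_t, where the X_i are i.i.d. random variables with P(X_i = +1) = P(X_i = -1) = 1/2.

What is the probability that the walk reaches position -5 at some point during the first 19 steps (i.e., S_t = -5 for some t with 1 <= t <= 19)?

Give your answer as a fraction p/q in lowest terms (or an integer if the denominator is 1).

Answer: 34495/131072

Derivation:
Count via complement. Let g(t,s) = #length-t paths at position s with S_1..S_t all ≠ -5.
g(t,s) = g(t-1,s-1) + g(t-1,s+1) for s ≠ -5; g(t,-5) = 0.
t=0: g(0,0)=1
t=1: g(1,-1)=1 g(1,1)=1
t=2: g(2,-2)=1 g(2,0)=2 g(2,2)=1
t=3: g(3,-3)=1 g(3,-1)=3 g(3,1)=3 g(3,3)=1
t=4: g(4,-4)=1 g(4,-2)=4 g(4,0)=6 g(4,2)=4 g(4,4)=1
t=5: g(5,-3)=5 g(5,-1)=10 g(5,1)=10 g(5,3)=5 g(5,5)=1
t=6: g(6,-4)=5 g(6,-2)=15 g(6,0)=20 g(6,2)=15 g(6,4)=6 g(6,6)=1
t=7: g(7,-3)=20 g(7,-1)=35 g(7,1)=35 g(7,3)=21 g(7,5)=7 g(7,7)=1
t=8: g(8,-4)=20 g(8,-2)=55 g(8,0)=70 g(8,2)=56 g(8,4)=28 g(8,6)=8 g(8,8)=1
t=9: g(9,-3)=75 g(9,-1)=125 g(9,1)=126 g(9,3)=84 g(9,5)=36 g(9,7)=9 g(9,9)=1
t=10: g(10,-4)=75 g(10,-2)=200 g(10,0)=251 g(10,2)=210 g(10,4)=120 g(10,6)=45 g(10,8)=10 g(10,10)=1
t=11: g(11,-3)=275 g(11,-1)=451 g(11,1)=461 g(11,3)=330 g(11,5)=165 g(11,7)=55 g(11,9)=11 g(11,11)=1
t=12: g(12,-4)=275 g(12,-2)=726 g(12,0)=912 g(12,2)=791 g(12,4)=495 g(12,6)=220 g(12,8)=66 g(12,10)=12 g(12,12)=1
t=13: g(13,-3)=1001 g(13,-1)=1638 g(13,1)=1703 g(13,3)=1286 g(13,5)=715 g(13,7)=286 g(13,9)=78 g(13,11)=13 g(13,13)=1
t=14: g(14,-4)=1001 g(14,-2)=2639 g(14,0)=3341 g(14,2)=2989 g(14,4)=2001 g(14,6)=1001 g(14,8)=364 g(14,10)=91 g(14,12)=14 g(14,14)=1
t=15: g(15,-3)=3640 g(15,-1)=5980 g(15,1)=6330 g(15,3)=4990 g(15,5)=3002 g(15,7)=1365 g(15,9)=455 g(15,11)=105 g(15,13)=15 g(15,15)=1
t=16: g(16,-4)=3640 g(16,-2)=9620 g(16,0)=12310 g(16,2)=11320 g(16,4)=7992 g(16,6)=4367 g(16,8)=1820 g(16,10)=560 g(16,12)=120 g(16,14)=16 g(16,16)=1
t=17: g(17,-3)=13260 g(17,-1)=21930 g(17,1)=23630 g(17,3)=19312 g(17,5)=12359 g(17,7)=6187 g(17,9)=2380 g(17,11)=680 g(17,13)=136 g(17,15)=17 g(17,17)=1
t=18: g(18,-4)=13260 g(18,-2)=35190 g(18,0)=45560 g(18,2)=42942 g(18,4)=31671 g(18,6)=18546 g(18,8)=8567 g(18,10)=3060 g(18,12)=816 g(18,14)=153 g(18,16)=18 g(18,18)=1
t=19: g(19,-3)=48450 g(19,-1)=80750 g(19,1)=88502 g(19,3)=74613 g(19,5)=50217 g(19,7)=27113 g(19,9)=11627 g(19,11)=3876 g(19,13)=969 g(19,15)=171 g(19,17)=19 g(19,19)=1
Paths never hitting -5: Σ_s g(19,s) = 386308
Paths hitting -5: 2^19 - 386308 = 137980
P = 137980/524288 = 34495/131072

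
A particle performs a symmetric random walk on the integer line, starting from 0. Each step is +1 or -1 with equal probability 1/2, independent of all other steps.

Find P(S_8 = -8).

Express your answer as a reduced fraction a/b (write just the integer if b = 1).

To reach position -8 after 8 steps: need 0 steps of +1 and 8 of -1.
Favorable paths: C(8,0) = 1
Total paths: 2^8 = 256
P = 1/256 = 1/256

Answer: 1/256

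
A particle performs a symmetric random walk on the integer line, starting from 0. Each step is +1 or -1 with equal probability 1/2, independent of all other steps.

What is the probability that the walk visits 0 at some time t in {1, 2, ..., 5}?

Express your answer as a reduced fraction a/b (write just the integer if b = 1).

Count via complement. Let g(t,s) = #length-t paths at position s with S_1..S_t all ≠ 0.
g(t,s) = g(t-1,s-1) + g(t-1,s+1) for s ≠ 0; g(t,0) = 0.
t=0: g(0,0)=1
t=1: g(1,-1)=1 g(1,1)=1
t=2: g(2,-2)=1 g(2,2)=1
t=3: g(3,-3)=1 g(3,-1)=1 g(3,1)=1 g(3,3)=1
t=4: g(4,-4)=1 g(4,-2)=2 g(4,2)=2 g(4,4)=1
t=5: g(5,-5)=1 g(5,-3)=3 g(5,-1)=2 g(5,1)=2 g(5,3)=3 g(5,5)=1
Paths never hitting 0: Σ_s g(5,s) = 12
Paths hitting 0: 2^5 - 12 = 20
P = 20/32 = 5/8

Answer: 5/8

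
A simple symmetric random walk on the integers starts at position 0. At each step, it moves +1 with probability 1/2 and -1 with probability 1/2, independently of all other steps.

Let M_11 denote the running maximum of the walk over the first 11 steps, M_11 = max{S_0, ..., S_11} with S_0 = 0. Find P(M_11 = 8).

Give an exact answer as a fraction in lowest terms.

Answer: 11/2048

Derivation:
Let M_11 = max(S_0,...,S_11). Use the reflection principle: for j ≥ 1, #{paths with M_11 ≥ j} = #{S_11 ≥ j} + #{S_11 ≥ j+1}.
By reflection, #{M_11 ≥ 8} = #{S_11 ≥ 8} + #{S_11 ≥ 9} = 12 + 12 = 24.
#{M_11 ≥ 9} = #{S_11 ≥ 9} + #{S_11 ≥ 10} = 12 + 1 = 13.
#{M_11 = 8} = 24 - 13 = 11.
P(M_11 = 8) = 11/2048 = 11/2048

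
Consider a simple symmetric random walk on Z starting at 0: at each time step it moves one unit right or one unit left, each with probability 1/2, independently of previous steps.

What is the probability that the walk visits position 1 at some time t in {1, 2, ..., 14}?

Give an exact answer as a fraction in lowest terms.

Answer: 1619/2048

Derivation:
Count via complement. Let g(t,s) = #length-t paths at position s with S_1..S_t all ≠ 1.
g(t,s) = g(t-1,s-1) + g(t-1,s+1) for s ≠ 1; g(t,1) = 0.
t=0: g(0,0)=1
t=1: g(1,-1)=1
t=2: g(2,-2)=1 g(2,0)=1
t=3: g(3,-3)=1 g(3,-1)=2
t=4: g(4,-4)=1 g(4,-2)=3 g(4,0)=2
t=5: g(5,-5)=1 g(5,-3)=4 g(5,-1)=5
t=6: g(6,-6)=1 g(6,-4)=5 g(6,-2)=9 g(6,0)=5
t=7: g(7,-7)=1 g(7,-5)=6 g(7,-3)=14 g(7,-1)=14
t=8: g(8,-8)=1 g(8,-6)=7 g(8,-4)=20 g(8,-2)=28 g(8,0)=14
t=9: g(9,-9)=1 g(9,-7)=8 g(9,-5)=27 g(9,-3)=48 g(9,-1)=42
t=10: g(10,-10)=1 g(10,-8)=9 g(10,-6)=35 g(10,-4)=75 g(10,-2)=90 g(10,0)=42
t=11: g(11,-11)=1 g(11,-9)=10 g(11,-7)=44 g(11,-5)=110 g(11,-3)=165 g(11,-1)=132
t=12: g(12,-12)=1 g(12,-10)=11 g(12,-8)=54 g(12,-6)=154 g(12,-4)=275 g(12,-2)=297 g(12,0)=132
t=13: g(13,-13)=1 g(13,-11)=12 g(13,-9)=65 g(13,-7)=208 g(13,-5)=429 g(13,-3)=572 g(13,-1)=429
t=14: g(14,-14)=1 g(14,-12)=13 g(14,-10)=77 g(14,-8)=273 g(14,-6)=637 g(14,-4)=1001 g(14,-2)=1001 g(14,0)=429
Paths never hitting 1: Σ_s g(14,s) = 3432
Paths hitting 1: 2^14 - 3432 = 12952
P = 12952/16384 = 1619/2048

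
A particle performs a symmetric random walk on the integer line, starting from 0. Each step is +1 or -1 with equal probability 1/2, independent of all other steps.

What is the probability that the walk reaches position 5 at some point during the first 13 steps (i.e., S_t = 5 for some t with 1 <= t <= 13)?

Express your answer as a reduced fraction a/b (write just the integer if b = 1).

Answer: 1471/8192

Derivation:
Count via complement. Let g(t,s) = #length-t paths at position s with S_1..S_t all ≠ 5.
g(t,s) = g(t-1,s-1) + g(t-1,s+1) for s ≠ 5; g(t,5) = 0.
t=0: g(0,0)=1
t=1: g(1,-1)=1 g(1,1)=1
t=2: g(2,-2)=1 g(2,0)=2 g(2,2)=1
t=3: g(3,-3)=1 g(3,-1)=3 g(3,1)=3 g(3,3)=1
t=4: g(4,-4)=1 g(4,-2)=4 g(4,0)=6 g(4,2)=4 g(4,4)=1
t=5: g(5,-5)=1 g(5,-3)=5 g(5,-1)=10 g(5,1)=10 g(5,3)=5
t=6: g(6,-6)=1 g(6,-4)=6 g(6,-2)=15 g(6,0)=20 g(6,2)=15 g(6,4)=5
t=7: g(7,-7)=1 g(7,-5)=7 g(7,-3)=21 g(7,-1)=35 g(7,1)=35 g(7,3)=20
t=8: g(8,-8)=1 g(8,-6)=8 g(8,-4)=28 g(8,-2)=56 g(8,0)=70 g(8,2)=55 g(8,4)=20
t=9: g(9,-9)=1 g(9,-7)=9 g(9,-5)=36 g(9,-3)=84 g(9,-1)=126 g(9,1)=125 g(9,3)=75
t=10: g(10,-10)=1 g(10,-8)=10 g(10,-6)=45 g(10,-4)=120 g(10,-2)=210 g(10,0)=251 g(10,2)=200 g(10,4)=75
t=11: g(11,-11)=1 g(11,-9)=11 g(11,-7)=55 g(11,-5)=165 g(11,-3)=330 g(11,-1)=461 g(11,1)=451 g(11,3)=275
t=12: g(12,-12)=1 g(12,-10)=12 g(12,-8)=66 g(12,-6)=220 g(12,-4)=495 g(12,-2)=791 g(12,0)=912 g(12,2)=726 g(12,4)=275
t=13: g(13,-13)=1 g(13,-11)=13 g(13,-9)=78 g(13,-7)=286 g(13,-5)=715 g(13,-3)=1286 g(13,-1)=1703 g(13,1)=1638 g(13,3)=1001
Paths never hitting 5: Σ_s g(13,s) = 6721
Paths hitting 5: 2^13 - 6721 = 1471
P = 1471/8192 = 1471/8192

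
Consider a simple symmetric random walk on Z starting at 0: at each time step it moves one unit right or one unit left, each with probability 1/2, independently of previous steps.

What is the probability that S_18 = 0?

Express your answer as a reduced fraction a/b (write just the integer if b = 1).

To return to 0 after 18 steps: need exactly 9 steps of +1 and 9 of -1.
Favorable paths: C(18,9) = 48620
Total paths: 2^18 = 262144
P = 48620/262144 = 12155/65536

Answer: 12155/65536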